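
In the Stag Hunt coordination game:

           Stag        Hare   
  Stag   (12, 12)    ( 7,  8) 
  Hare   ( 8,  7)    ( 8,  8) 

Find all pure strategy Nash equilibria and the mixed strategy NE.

Pure NE: (Stag, Stag) and (Hare, Hare); Mixed NE: p = 0.2, q = 0.2

Work:
Check pure NE:
(Stag, Stag): (12, 12) - no unilateral deviation beneficial
(Hare, Hare): (8, 8) - no unilateral deviation beneficial
Mixed NE: P1 plays Stag with p = 0.2, P2 plays Stag with q = 0.2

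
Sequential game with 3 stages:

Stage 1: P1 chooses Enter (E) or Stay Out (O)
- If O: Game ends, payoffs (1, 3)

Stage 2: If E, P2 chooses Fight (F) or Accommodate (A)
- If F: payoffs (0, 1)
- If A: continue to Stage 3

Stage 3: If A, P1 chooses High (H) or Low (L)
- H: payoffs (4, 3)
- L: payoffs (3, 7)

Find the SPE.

SPE: (E, A, H); Outcome (4, 3)

Work:
Stage 3: P1 chooses H (4 vs 3)
Stage 2: P2: F->1, A->3 (anticipating H). Choose A
Stage 1: P1: O->1, E->4 (anticipating A, H). Choose E
SPE path: E -> A -> H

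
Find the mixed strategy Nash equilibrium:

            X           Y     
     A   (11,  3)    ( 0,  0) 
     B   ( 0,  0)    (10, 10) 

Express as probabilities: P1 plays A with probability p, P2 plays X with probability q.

p = 0.7692, q = 0.4762

Work:
Find probabilities that make opponent indifferent:
P2 chooses q to make P1 indifferent between A and B
P1 chooses p to make P2 indifferent between X and Y
Mixed NE: P1 plays (A: 0.7692, B: 0.2308), P2 plays (X: 0.4762, Y: 0.5238)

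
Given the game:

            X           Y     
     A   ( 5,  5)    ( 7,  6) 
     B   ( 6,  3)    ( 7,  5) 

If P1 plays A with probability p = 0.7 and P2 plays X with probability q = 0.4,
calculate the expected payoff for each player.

E[P1] = 6.32, E[P2] = 5.18

Work:
E[P1] = p·q·π₁(A,X) + p·(1-q)·π₁(A,Y) + (1-p)·q·π₁(B,X) + (1-p)·(1-q)·π₁(B,Y)
= 0.7·0.4·5 + 0.7·0.6·7 + 0.3·0.4·6 + 0.3·0.6·7
= 6.32

E[P2] = 5.18 (similar calculation)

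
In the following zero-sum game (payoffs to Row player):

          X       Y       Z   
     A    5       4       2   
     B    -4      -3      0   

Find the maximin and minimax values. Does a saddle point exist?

Maximin = 2, Minimax = 2, Saddle: True

Work:
Row minimums: [2, -4] → maximin = 2
Column maximums: [5, 4, 2] → minimax = 2
Saddle point exists! Game value = 2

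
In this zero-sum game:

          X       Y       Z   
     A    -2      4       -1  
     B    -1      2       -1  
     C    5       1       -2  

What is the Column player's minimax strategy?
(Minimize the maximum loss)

Column should play Z, value = -1

Work:
Column player minimizes Row's maximum payoff:
Column X: max payoff to Row = 5
Column Y: max payoff to Row = 4
Column Z: max payoff to Row = -1
Minimum is -1, achieved by column Z.
Minimax strategy: Z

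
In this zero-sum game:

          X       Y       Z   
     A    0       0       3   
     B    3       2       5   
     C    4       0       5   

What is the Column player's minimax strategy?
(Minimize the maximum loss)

Column should play Y, value = 2

Work:
Column player minimizes Row's maximum payoff:
Column X: max payoff to Row = 4
Column Y: max payoff to Row = 2
Column Z: max payoff to Row = 5
Minimum is 2, achieved by column Y.
Minimax strategy: Y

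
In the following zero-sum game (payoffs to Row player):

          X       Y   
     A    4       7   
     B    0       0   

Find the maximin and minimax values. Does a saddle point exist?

Maximin = 4, Minimax = 4, Saddle: True

Work:
Row minimums: [4, 0] → maximin = 4
Column maximums: [4, 7] → minimax = 4
Saddle point exists! Game value = 4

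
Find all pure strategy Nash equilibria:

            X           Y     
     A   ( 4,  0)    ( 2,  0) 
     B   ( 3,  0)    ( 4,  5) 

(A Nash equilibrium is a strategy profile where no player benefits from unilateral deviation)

Nash equilibrium: (A, X), (B, Y)

Work:
Best responses:
  P1 vs X: payoffs [4, 3] → best response A (payoff 4)
  P1 vs Y: payoffs [2, 4] → best response B (payoff 4)
  P2 vs A: payoffs [0, 0] → best response X/Y (payoff 0)
  P2 vs B: payoffs [0, 5] → best response Y (payoff 5)
Mutual best responses: (A,X), (B,Y) → Nash equilibria.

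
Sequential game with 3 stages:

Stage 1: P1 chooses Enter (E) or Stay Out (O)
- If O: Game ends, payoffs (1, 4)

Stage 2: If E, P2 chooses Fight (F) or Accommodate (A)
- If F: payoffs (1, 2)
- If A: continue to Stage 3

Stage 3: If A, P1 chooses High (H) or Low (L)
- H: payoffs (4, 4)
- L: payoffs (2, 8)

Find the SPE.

SPE: (E, A, H); Outcome (4, 4)

Work:
Stage 3: P1 chooses H (4 vs 2)
Stage 2: P2: F->2, A->4 (anticipating H). Choose A
Stage 1: P1: O->1, E->4 (anticipating A, H). Choose E
SPE path: E -> A -> H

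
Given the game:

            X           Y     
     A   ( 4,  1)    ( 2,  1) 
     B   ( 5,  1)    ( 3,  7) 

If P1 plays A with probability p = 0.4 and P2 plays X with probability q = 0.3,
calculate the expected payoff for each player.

E[P1] = 3.2, E[P2] = 3.52

Work:
E[P1] = p·q·π₁(A,X) + p·(1-q)·π₁(A,Y) + (1-p)·q·π₁(B,X) + (1-p)·(1-q)·π₁(B,Y)
= 0.4·0.3·4 + 0.4·0.7·2 + 0.6·0.3·5 + 0.6·0.7·3
= 3.2

E[P2] = 3.52 (similar calculation)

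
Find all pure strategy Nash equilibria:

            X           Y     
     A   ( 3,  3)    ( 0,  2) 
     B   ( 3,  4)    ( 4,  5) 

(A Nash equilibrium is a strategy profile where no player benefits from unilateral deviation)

Nash equilibrium: (A, X), (B, Y)

Work:
Best responses:
  P1 vs X: payoffs [3, 3] → best response A/B (payoff 3)
  P1 vs Y: payoffs [0, 4] → best response B (payoff 4)
  P2 vs A: payoffs [3, 2] → best response X (payoff 3)
  P2 vs B: payoffs [4, 5] → best response Y (payoff 5)
Mutual best responses: (A,X), (B,Y) → Nash equilibria.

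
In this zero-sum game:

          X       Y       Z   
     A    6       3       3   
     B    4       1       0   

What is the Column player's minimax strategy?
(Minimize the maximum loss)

Column should play Y or Z (all achieve the minimum), value = 3

Work:
Column player minimizes Row's maximum payoff:
Column X: max payoff to Row = 6
Column Y: max payoff to Row = 3
Column Z: max payoff to Row = 3
Minimum is 3, achieved by columns Y, Z (tied).
Each of Y or Z is a minimax strategy.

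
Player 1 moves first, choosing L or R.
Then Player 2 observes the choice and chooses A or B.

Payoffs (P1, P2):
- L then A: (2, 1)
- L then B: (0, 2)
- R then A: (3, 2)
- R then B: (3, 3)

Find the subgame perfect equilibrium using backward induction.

P1 plays R, P2 plays B after L and B after R; Payoff (3, 3)

Work:
Backward induction:
After L: P2 chooses B → P1 gets 0
After R: P2 chooses B → P1 gets 3
P1 chooses R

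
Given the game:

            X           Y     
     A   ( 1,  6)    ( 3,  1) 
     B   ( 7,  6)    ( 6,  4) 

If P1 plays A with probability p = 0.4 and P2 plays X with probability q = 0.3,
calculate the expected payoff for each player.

E[P1] = 4.74, E[P2] = 3.76

Work:
E[P1] = p·q·π₁(A,X) + p·(1-q)·π₁(A,Y) + (1-p)·q·π₁(B,X) + (1-p)·(1-q)·π₁(B,Y)
= 0.4·0.3·1 + 0.4·0.7·3 + 0.6·0.3·7 + 0.6·0.7·6
= 4.74

E[P2] = 3.76 (similar calculation)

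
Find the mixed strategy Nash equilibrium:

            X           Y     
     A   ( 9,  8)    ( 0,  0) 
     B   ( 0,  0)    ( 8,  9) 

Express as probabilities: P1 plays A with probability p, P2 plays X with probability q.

p = 0.5294, q = 0.4706

Work:
Find probabilities that make opponent indifferent:
P2 chooses q to make P1 indifferent between A and B
P1 chooses p to make P2 indifferent between X and Y
Mixed NE: P1 plays (A: 0.5294, B: 0.4706), P2 plays (X: 0.4706, Y: 0.5294)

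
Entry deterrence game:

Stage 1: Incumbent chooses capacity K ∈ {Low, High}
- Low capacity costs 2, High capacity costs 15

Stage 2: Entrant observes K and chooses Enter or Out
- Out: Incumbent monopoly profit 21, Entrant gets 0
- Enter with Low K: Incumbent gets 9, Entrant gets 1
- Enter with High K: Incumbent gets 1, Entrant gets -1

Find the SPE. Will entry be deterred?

SPE: (Low, Enter|Low, Out|High); Entry not deterred. Incumbent net profit = 7, Entrant gets 1

Work:
After Low K: Entrant enters (1 > 0)
After High K: Entrant stays out (-1 < 0)
Incumbent: Low → 9−2=7, High → 21−15=6
Incumbent chooses Low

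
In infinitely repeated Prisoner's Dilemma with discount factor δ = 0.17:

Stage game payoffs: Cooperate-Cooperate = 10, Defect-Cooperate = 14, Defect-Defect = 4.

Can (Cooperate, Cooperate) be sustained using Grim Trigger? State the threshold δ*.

δ* = 0.4; since δ = 0.17 < 0.4, cooperation cannot be sustained

Work:
For Grim Trigger:
Cooperate forever: 10/(1-δ)
Defect then punished: 14 + 4·δ/(1-δ)
Need: 10/(1-δ) ≥ 14 + 4·δ/(1-δ)
Solving: δ ≥ (T-R)/(T-P) = (14-10)/(14-4) = 0.4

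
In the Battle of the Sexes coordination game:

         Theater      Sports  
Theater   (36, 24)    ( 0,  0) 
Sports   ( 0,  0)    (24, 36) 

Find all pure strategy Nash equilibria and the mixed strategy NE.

Pure NE: (Theater, Theater) and (Sports, Sports); Mixed NE: p = 0.6, q = 0.4

Work:
Check pure NE:
(Theater, Theater): (36, 24) - no unilateral deviation beneficial
(Sports, Sports): (24, 36) - no unilateral deviation beneficial
Mixed NE: P1 plays Theater with p = 0.6, P2 plays Theater with q = 0.4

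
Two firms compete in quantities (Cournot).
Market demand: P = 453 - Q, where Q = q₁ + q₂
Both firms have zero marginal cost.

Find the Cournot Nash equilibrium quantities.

q₁* = q₂* = 151.0; P* = 151.0

Work:
Profit: π_i = P·q_i = (a - q_i - q_j)·q_i
FOC: ∂π_i/∂q_i = a - 2q_i - q_j = 0
Reaction function: q_i = (453 - q_j)/2
Symmetry: q* = 453/3 = 151.0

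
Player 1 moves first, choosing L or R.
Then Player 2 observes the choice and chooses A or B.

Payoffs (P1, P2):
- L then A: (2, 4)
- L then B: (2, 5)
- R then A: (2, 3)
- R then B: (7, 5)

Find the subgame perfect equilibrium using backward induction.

P1 plays R, P2 plays B after L and B after R; Payoff (7, 5)

Work:
Backward induction:
After L: P2 chooses B → P1 gets 2
After R: P2 chooses B → P1 gets 7
P1 chooses R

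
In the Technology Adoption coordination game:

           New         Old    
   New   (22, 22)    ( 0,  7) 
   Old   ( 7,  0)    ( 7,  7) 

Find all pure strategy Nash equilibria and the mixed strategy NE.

Pure NE: (New, New) and (Old, Old); Mixed NE: p = 0.3182, q = 0.3182

Work:
Check pure NE:
(New, New): (22, 22) - no unilateral deviation beneficial
(Old, Old): (7, 7) - no unilateral deviation beneficial
Mixed NE: P1 plays New with p = 0.3182, P2 plays New with q = 0.3182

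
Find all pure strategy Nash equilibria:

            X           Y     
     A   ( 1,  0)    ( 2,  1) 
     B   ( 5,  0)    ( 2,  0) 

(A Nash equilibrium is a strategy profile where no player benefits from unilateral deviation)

Nash equilibrium: (A, Y), (B, X), (B, Y)

Work:
Best responses:
  P1 vs X: payoffs [1, 5] → best response B (payoff 5)
  P1 vs Y: payoffs [2, 2] → best response A/B (payoff 2)
  P2 vs A: payoffs [0, 1] → best response Y (payoff 1)
  P2 vs B: payoffs [0, 0] → best response X/Y (payoff 0)
Mutual best responses: (A,Y), (B,X), (B,Y) → Nash equilibria.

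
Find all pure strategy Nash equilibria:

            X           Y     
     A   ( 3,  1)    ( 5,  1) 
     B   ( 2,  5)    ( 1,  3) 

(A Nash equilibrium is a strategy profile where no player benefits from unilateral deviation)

Nash equilibrium: (A, X), (A, Y)

Work:
Best responses:
  P1 vs X: payoffs [3, 2] → best response A (payoff 3)
  P1 vs Y: payoffs [5, 1] → best response A (payoff 5)
  P2 vs A: payoffs [1, 1] → best response X/Y (payoff 1)
  P2 vs B: payoffs [5, 3] → best response X (payoff 5)
Mutual best responses: (A,X), (A,Y) → Nash equilibria.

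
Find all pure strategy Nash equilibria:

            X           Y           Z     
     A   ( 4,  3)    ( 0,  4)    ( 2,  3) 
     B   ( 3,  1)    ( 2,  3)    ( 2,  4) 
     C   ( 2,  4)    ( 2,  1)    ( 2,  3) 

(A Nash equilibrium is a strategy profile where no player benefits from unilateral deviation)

Nash equilibrium: (B, Z)

Work:
Best responses:
  P1 vs X: payoffs [4, 3, 2] → best response A (payoff 4)
  P1 vs Y: payoffs [0, 2, 2] → best response B/C (payoff 2)
  P1 vs Z: payoffs [2, 2, 2] → best response A/B/C (payoff 2)
  P2 vs A: payoffs [3, 4, 3] → best response Y (payoff 4)
  P2 vs B: payoffs [1, 3, 4] → best response Z (payoff 4)
  P2 vs C: payoffs [4, 1, 3] → best response X (payoff 4)
Mutual best responses: (B,Z) → Nash equilibria.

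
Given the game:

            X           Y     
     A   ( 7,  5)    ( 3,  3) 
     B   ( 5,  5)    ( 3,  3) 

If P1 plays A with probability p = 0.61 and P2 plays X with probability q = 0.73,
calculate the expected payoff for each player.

E[P1] = 5.3506, E[P2] = 4.46

Work:
E[P1] = p·q·π₁(A,X) + p·(1-q)·π₁(A,Y) + (1-p)·q·π₁(B,X) + (1-p)·(1-q)·π₁(B,Y)
= 0.61·0.73·7 + 0.61·0.27·3 + 0.39·0.73·5 + 0.39·0.27·3
= 5.3506

E[P2] = 4.46 (similar calculation)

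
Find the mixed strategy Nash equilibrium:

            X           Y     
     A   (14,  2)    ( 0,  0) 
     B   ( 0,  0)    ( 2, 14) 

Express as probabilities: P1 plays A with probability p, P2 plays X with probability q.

p = 0.875, q = 0.125

Work:
Find probabilities that make opponent indifferent:
P2 chooses q to make P1 indifferent between A and B
P1 chooses p to make P2 indifferent between X and Y
Mixed NE: P1 plays (A: 0.875, B: 0.125), P2 plays (X: 0.125, Y: 0.875)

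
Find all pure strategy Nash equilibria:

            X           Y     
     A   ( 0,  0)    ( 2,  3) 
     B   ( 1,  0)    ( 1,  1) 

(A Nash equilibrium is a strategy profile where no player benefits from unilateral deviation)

Nash equilibrium: (A, Y)

Work:
Best responses:
  P1 vs X: payoffs [0, 1] → best response B (payoff 1)
  P1 vs Y: payoffs [2, 1] → best response A (payoff 2)
  P2 vs A: payoffs [0, 3] → best response Y (payoff 3)
  P2 vs B: payoffs [0, 1] → best response Y (payoff 1)
Mutual best responses: (A,Y) → Nash equilibria.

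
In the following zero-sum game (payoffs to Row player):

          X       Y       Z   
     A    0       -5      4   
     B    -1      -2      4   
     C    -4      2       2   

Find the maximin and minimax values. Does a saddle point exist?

Maximin = -2, Minimax = 0, Saddle: False

Work:
Row minimums: [-5, -2, -4] → maximin = -2
Column maximums: [0, 2, 4] → minimax = 0
No saddle point (maximin ≠ minimax). Mixed strategy needed.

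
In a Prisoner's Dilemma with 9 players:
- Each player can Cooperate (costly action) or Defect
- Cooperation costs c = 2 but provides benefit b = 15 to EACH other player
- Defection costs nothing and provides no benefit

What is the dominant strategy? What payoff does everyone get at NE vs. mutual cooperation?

Dominant: Defect; NE payoff = 0; Coop payoff = 118

Work:
Defect dominates (saves cost c = 2, benefit to others is external)
NE: All defect → everyone gets 0
If all cooperate: each receives (8)×15 - 2 = 118
Social dilemma: 118 > 0 but NE gives 0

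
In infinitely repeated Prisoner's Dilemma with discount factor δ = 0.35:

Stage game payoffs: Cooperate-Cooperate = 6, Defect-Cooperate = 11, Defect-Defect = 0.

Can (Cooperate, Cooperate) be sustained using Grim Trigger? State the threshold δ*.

δ* = 0.4545; since δ = 0.35 < 0.4545, cooperation cannot be sustained

Work:
For Grim Trigger:
Cooperate forever: 6/(1-δ)
Defect then punished: 11 + 0·δ/(1-δ)
Need: 6/(1-δ) ≥ 11 + 0·δ/(1-δ)
Solving: δ ≥ (T-R)/(T-P) = (11-6)/(11-0) = 0.4545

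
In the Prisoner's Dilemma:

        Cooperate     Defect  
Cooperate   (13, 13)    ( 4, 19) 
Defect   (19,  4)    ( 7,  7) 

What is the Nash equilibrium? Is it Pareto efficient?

(Defect, Defect) is NE; not Pareto efficient

Work:
Defect dominates Cooperate for both players:
If P2 cooperates: Defect (19) > Cooperate (13)
If P2 defects: Defect (7) > Cooperate (4)
NE: (Defect, Defect) with payoff (7, 7)
But (Cooperate, Cooperate) = (13, 13) Pareto dominates (7, 7)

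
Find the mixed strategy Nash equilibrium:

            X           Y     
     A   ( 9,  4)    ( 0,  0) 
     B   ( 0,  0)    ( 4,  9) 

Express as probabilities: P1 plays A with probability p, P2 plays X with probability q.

p = 0.6923, q = 0.3077

Work:
Find probabilities that make opponent indifferent:
P2 chooses q to make P1 indifferent between A and B
P1 chooses p to make P2 indifferent between X and Y
Mixed NE: P1 plays (A: 0.6923, B: 0.3077), P2 plays (X: 0.3077, Y: 0.6923)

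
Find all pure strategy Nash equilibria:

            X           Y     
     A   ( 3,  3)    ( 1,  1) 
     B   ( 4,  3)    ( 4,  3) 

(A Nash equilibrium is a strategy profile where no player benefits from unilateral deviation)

Nash equilibrium: (B, X), (B, Y)

Work:
Best responses:
  P1 vs X: payoffs [3, 4] → best response B (payoff 4)
  P1 vs Y: payoffs [1, 4] → best response B (payoff 4)
  P2 vs A: payoffs [3, 1] → best response X (payoff 3)
  P2 vs B: payoffs [3, 3] → best response X/Y (payoff 3)
Mutual best responses: (B,X), (B,Y) → Nash equilibria.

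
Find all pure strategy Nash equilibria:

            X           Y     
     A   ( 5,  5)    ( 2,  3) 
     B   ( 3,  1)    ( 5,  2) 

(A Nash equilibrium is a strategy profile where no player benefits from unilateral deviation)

Nash equilibrium: (A, X), (B, Y)

Work:
Best responses:
  P1 vs X: payoffs [5, 3] → best response A (payoff 5)
  P1 vs Y: payoffs [2, 5] → best response B (payoff 5)
  P2 vs A: payoffs [5, 3] → best response X (payoff 5)
  P2 vs B: payoffs [1, 2] → best response Y (payoff 2)
Mutual best responses: (A,X), (B,Y) → Nash equilibria.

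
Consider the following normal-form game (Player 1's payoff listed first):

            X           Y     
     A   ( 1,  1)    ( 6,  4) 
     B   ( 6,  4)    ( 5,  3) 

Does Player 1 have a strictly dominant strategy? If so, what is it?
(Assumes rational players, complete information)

No strictly dominant strategy exists for Player 1

Work:
A strategy strictly dominates another if it gives a strictly higher payoff against every opponent action. Compare each pair of P1's strategies column-by-column:
  A vs B: [1 vs 6, 6 vs 5] → A does not strictly dominate B (column X: 1 ≤ 6)
  B vs A: [6 vs 1, 5 vs 6] → B does not strictly dominate A (column Y: 5 ≤ 6)
No single strategy strictly dominates all others → no strictly dominant strategy.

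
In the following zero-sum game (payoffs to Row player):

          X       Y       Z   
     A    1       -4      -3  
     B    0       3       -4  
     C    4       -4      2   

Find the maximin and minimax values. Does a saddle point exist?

Maximin = -4, Minimax = 2, Saddle: False

Work:
Row minimums: [-4, -4, -4] → maximin = -4
Column maximums: [4, 3, 2] → minimax = 2
No saddle point (maximin ≠ minimax). Mixed strategy needed.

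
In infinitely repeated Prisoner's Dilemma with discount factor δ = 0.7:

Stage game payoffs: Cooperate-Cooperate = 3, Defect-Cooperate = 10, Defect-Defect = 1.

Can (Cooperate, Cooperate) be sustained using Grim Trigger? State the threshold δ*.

δ* = 0.7778; since δ = 0.7 < 0.7778, cooperation cannot be sustained

Work:
For Grim Trigger:
Cooperate forever: 3/(1-δ)
Defect then punished: 10 + 1·δ/(1-δ)
Need: 3/(1-δ) ≥ 10 + 1·δ/(1-δ)
Solving: δ ≥ (T-R)/(T-P) = (10-3)/(10-1) = 0.7778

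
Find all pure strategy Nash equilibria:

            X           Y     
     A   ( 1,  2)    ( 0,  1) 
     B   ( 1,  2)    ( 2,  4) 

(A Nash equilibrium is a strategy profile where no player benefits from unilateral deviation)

Nash equilibrium: (A, X), (B, Y)

Work:
Best responses:
  P1 vs X: payoffs [1, 1] → best response A/B (payoff 1)
  P1 vs Y: payoffs [0, 2] → best response B (payoff 2)
  P2 vs A: payoffs [2, 1] → best response X (payoff 2)
  P2 vs B: payoffs [2, 4] → best response Y (payoff 4)
Mutual best responses: (A,X), (B,Y) → Nash equilibria.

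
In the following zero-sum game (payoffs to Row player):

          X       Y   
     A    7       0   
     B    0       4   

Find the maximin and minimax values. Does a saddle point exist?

Maximin = 0, Minimax = 4, Saddle: False

Work:
Row minimums: [0, 0] → maximin = 0
Column maximums: [7, 4] → minimax = 4
No saddle point (maximin ≠ minimax). Mixed strategy needed.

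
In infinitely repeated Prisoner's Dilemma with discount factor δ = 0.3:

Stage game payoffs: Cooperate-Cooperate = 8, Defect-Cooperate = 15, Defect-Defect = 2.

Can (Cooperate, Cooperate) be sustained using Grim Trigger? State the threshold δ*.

δ* = 0.5385; since δ = 0.3 < 0.5385, cooperation cannot be sustained

Work:
For Grim Trigger:
Cooperate forever: 8/(1-δ)
Defect then punished: 15 + 2·δ/(1-δ)
Need: 8/(1-δ) ≥ 15 + 2·δ/(1-δ)
Solving: δ ≥ (T-R)/(T-P) = (15-8)/(15-2) = 0.5385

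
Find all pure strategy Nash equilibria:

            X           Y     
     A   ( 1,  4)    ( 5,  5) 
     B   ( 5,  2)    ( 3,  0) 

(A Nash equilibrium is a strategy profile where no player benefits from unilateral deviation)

Nash equilibrium: (A, Y), (B, X)

Work:
Best responses:
  P1 vs X: payoffs [1, 5] → best response B (payoff 5)
  P1 vs Y: payoffs [5, 3] → best response A (payoff 5)
  P2 vs A: payoffs [4, 5] → best response Y (payoff 5)
  P2 vs B: payoffs [2, 0] → best response X (payoff 2)
Mutual best responses: (A,Y), (B,X) → Nash equilibria.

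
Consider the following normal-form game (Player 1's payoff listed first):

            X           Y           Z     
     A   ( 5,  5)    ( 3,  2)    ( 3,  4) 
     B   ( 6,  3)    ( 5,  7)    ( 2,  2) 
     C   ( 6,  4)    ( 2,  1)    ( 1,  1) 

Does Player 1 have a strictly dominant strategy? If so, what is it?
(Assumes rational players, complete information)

No strictly dominant strategy exists for Player 1

Work:
A strategy strictly dominates another if it gives a strictly higher payoff against every opponent action. Compare each pair of P1's strategies column-by-column:
  A vs B: [5 vs 6, 3 vs 5, 3 vs 2] → A does not strictly dominate B (column X: 5 ≤ 6)
  A vs C: [5 vs 6, 3 vs 2, 3 vs 1] → A does not strictly dominate C (column X: 5 ≤ 6)
  B vs A: [6 vs 5, 5 vs 3, 2 vs 3] → B does not strictly dominate A (column Z: 2 ≤ 3)
  B vs C: [6 vs 6, 5 vs 2, 2 vs 1] → B does not strictly dominate C (column X: 6 ≤ 6)
  C vs A: [6 vs 5, 2 vs 3, 1 vs 3] → C does not strictly dominate A (column Y: 2 ≤ 3)
  C vs B: [6 vs 6, 2 vs 5, 1 vs 2] → C does not strictly dominate B (column X: 6 ≤ 6)
No single strategy strictly dominates all others → no strictly dominant strategy.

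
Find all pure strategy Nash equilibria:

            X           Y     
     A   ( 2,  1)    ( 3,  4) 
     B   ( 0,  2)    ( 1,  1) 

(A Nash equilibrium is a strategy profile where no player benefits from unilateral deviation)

Nash equilibrium: (A, Y)

Work:
Best responses:
  P1 vs X: payoffs [2, 0] → best response A (payoff 2)
  P1 vs Y: payoffs [3, 1] → best response A (payoff 3)
  P2 vs A: payoffs [1, 4] → best response Y (payoff 4)
  P2 vs B: payoffs [2, 1] → best response X (payoff 2)
Mutual best responses: (A,Y) → Nash equilibria.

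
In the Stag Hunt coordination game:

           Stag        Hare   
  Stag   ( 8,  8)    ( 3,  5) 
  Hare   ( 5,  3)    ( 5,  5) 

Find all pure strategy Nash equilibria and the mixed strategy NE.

Pure NE: (Stag, Stag) and (Hare, Hare); Mixed NE: p = 0.4, q = 0.4

Work:
Check pure NE:
(Stag, Stag): (8, 8) - no unilateral deviation beneficial
(Hare, Hare): (5, 5) - no unilateral deviation beneficial
Mixed NE: P1 plays Stag with p = 0.4, P2 plays Stag with q = 0.4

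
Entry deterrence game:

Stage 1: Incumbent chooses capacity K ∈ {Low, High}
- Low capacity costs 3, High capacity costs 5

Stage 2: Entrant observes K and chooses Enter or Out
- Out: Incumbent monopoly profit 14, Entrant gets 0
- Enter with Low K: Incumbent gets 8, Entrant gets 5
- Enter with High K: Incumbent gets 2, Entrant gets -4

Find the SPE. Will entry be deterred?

SPE: (High, Enter|Low, Out|High); Entry deterred. Incumbent net profit = 9

Work:
After Low K: Entrant enters (5 > 0)
After High K: Entrant stays out (-4 < 0)
Incumbent: Low → 8−3=5, High → 14−5=9
Incumbent chooses High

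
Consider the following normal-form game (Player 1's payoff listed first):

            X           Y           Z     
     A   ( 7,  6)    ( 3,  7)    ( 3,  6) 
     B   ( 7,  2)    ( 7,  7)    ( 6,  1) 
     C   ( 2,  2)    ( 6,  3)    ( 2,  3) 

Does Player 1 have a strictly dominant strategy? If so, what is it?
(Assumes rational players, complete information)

No strictly dominant strategy exists for Player 1

Work:
A strategy strictly dominates another if it gives a strictly higher payoff against every opponent action. Compare each pair of P1's strategies column-by-column:
  A vs B: [7 vs 7, 3 vs 7, 3 vs 6] → A does not strictly dominate B (column X: 7 ≤ 7)
  A vs C: [7 vs 2, 3 vs 6, 3 vs 2] → A does not strictly dominate C (column Y: 3 ≤ 6)
  B vs A: [7 vs 7, 7 vs 3, 6 vs 3] → B does not strictly dominate A (column X: 7 ≤ 7)
  B vs C: [7 vs 2, 7 vs 6, 6 vs 2] → B strictly dominates C
  C vs A: [2 vs 7, 6 vs 3, 2 vs 3] → C does not strictly dominate A (column X: 2 ≤ 7)
  C vs B: [2 vs 7, 6 vs 7, 2 vs 6] → C does not strictly dominate B (column X: 2 ≤ 7)
No single strategy strictly dominates all others → no strictly dominant strategy.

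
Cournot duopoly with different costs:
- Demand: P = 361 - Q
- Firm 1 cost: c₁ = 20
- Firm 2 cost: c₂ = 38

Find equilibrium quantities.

q₁* = 119.67, q₂* = 101.67

Work:
Reaction: q₁ = (361 - 20 - q₂)/2
Reaction: q₂ = (361 - 38 - q₁)/2
Solve simultaneously:
q₁* = (361 - 2×20 + 38)/3 = 119.67
q₂* = (361 - 2×38 + 20)/3 = 101.67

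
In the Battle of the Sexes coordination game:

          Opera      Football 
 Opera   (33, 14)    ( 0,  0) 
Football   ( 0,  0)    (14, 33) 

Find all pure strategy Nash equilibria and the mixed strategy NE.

Pure NE: (Opera, Opera) and (Football, Football); Mixed NE: p = 0.7021, q = 0.2979

Work:
Check pure NE:
(Opera, Opera): (33, 14) - no unilateral deviation beneficial
(Football, Football): (14, 33) - no unilateral deviation beneficial
Mixed NE: P1 plays Opera with p = 0.7021, P2 plays Opera with q = 0.2979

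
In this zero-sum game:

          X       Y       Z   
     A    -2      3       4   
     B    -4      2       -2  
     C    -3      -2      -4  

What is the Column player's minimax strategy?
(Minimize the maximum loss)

Column should play X, value = -2

Work:
Column player minimizes Row's maximum payoff:
Column X: max payoff to Row = -2
Column Y: max payoff to Row = 3
Column Z: max payoff to Row = 4
Minimum is -2, achieved by column X.
Minimax strategy: X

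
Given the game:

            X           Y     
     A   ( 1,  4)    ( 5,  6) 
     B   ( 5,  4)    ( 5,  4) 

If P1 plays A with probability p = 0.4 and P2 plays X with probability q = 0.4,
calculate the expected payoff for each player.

E[P1] = 4.36, E[P2] = 4.48

Work:
E[P1] = p·q·π₁(A,X) + p·(1-q)·π₁(A,Y) + (1-p)·q·π₁(B,X) + (1-p)·(1-q)·π₁(B,Y)
= 0.4·0.4·1 + 0.4·0.6·5 + 0.6·0.4·5 + 0.6·0.6·5
= 4.36

E[P2] = 4.48 (similar calculation)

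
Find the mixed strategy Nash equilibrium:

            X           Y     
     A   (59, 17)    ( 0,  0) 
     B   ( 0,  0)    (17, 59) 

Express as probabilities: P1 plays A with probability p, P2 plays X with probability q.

p = 0.7763, q = 0.2237

Work:
Find probabilities that make opponent indifferent:
P2 chooses q to make P1 indifferent between A and B
P1 chooses p to make P2 indifferent between X and Y
Mixed NE: P1 plays (A: 0.7763, B: 0.2237), P2 plays (X: 0.2237, Y: 0.7763)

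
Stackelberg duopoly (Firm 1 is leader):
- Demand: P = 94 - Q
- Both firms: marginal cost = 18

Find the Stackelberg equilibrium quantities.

q₁* (leader) = 38.0, q₂* (follower) = 19.0

Work:
Follower's reaction: q₂ = (a - c - q₁)/2
Leader substitutes: π₁ = q₁·(a - q₁ - (a-c-q₁)/2 - c)
FOC: q₁* = (94 - 18)/2 = 38.00
Then: q₂* = (94 - 18 - 38.0)/2 = 19.00
Leader has first-mover advantage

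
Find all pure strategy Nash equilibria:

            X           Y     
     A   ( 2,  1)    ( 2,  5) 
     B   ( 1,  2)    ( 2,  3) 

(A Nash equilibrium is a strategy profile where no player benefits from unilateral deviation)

Nash equilibrium: (A, Y), (B, Y)

Work:
Best responses:
  P1 vs X: payoffs [2, 1] → best response A (payoff 2)
  P1 vs Y: payoffs [2, 2] → best response A/B (payoff 2)
  P2 vs A: payoffs [1, 5] → best response Y (payoff 5)
  P2 vs B: payoffs [2, 3] → best response Y (payoff 3)
Mutual best responses: (A,Y), (B,Y) → Nash equilibria.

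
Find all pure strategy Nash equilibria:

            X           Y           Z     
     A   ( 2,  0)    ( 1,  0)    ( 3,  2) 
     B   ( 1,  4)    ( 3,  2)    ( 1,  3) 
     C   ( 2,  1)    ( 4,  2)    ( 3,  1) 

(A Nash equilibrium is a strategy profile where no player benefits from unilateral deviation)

Nash equilibrium: (A, Z), (C, Y)

Work:
Best responses:
  P1 vs X: payoffs [2, 1, 2] → best response A/C (payoff 2)
  P1 vs Y: payoffs [1, 3, 4] → best response C (payoff 4)
  P1 vs Z: payoffs [3, 1, 3] → best response A/C (payoff 3)
  P2 vs A: payoffs [0, 0, 2] → best response Z (payoff 2)
  P2 vs B: payoffs [4, 2, 3] → best response X (payoff 4)
  P2 vs C: payoffs [1, 2, 1] → best response Y (payoff 2)
Mutual best responses: (A,Z), (C,Y) → Nash equilibria.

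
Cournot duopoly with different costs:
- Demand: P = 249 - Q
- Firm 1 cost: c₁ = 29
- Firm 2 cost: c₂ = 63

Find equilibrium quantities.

q₁* = 84.67, q₂* = 50.67

Work:
Reaction: q₁ = (249 - 29 - q₂)/2
Reaction: q₂ = (249 - 63 - q₁)/2
Solve simultaneously:
q₁* = (249 - 2×29 + 63)/3 = 84.67
q₂* = (249 - 2×63 + 29)/3 = 50.67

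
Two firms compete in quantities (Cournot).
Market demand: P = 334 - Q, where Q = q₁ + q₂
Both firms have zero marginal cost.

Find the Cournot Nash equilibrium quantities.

q₁* = q₂* = 111.33; P* = 111.33

Work:
Profit: π_i = P·q_i = (a - q_i - q_j)·q_i
FOC: ∂π_i/∂q_i = a - 2q_i - q_j = 0
Reaction function: q_i = (334 - q_j)/2
Symmetry: q* = 334/3 = 111.33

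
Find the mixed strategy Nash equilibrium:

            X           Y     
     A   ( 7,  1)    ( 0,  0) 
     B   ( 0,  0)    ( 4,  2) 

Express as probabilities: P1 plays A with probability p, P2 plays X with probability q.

p = 0.6667, q = 0.3636

Work:
Find probabilities that make opponent indifferent:
P2 chooses q to make P1 indifferent between A and B
P1 chooses p to make P2 indifferent between X and Y
Mixed NE: P1 plays (A: 0.6667, B: 0.3333), P2 plays (X: 0.3636, Y: 0.6364)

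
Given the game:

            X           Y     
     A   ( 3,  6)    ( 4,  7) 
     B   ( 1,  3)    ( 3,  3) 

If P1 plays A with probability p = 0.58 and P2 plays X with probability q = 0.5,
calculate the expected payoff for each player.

E[P1] = 2.87, E[P2] = 5.03

Work:
E[P1] = p·q·π₁(A,X) + p·(1-q)·π₁(A,Y) + (1-p)·q·π₁(B,X) + (1-p)·(1-q)·π₁(B,Y)
= 0.58·0.5·3 + 0.58·0.5·4 + 0.42·0.5·1 + 0.42·0.5·3
= 2.87

E[P2] = 5.03 (similar calculation)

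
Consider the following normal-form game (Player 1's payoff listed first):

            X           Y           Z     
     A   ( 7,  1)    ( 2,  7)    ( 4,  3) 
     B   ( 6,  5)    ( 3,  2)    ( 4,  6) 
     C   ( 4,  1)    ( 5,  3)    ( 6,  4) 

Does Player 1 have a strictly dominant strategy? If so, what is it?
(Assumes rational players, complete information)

No strictly dominant strategy exists for Player 1

Work:
A strategy strictly dominates another if it gives a strictly higher payoff against every opponent action. Compare each pair of P1's strategies column-by-column:
  A vs B: [7 vs 6, 2 vs 3, 4 vs 4] → A does not strictly dominate B (column Y: 2 ≤ 3)
  A vs C: [7 vs 4, 2 vs 5, 4 vs 6] → A does not strictly dominate C (column Y: 2 ≤ 5)
  B vs A: [6 vs 7, 3 vs 2, 4 vs 4] → B does not strictly dominate A (column X: 6 ≤ 7)
  B vs C: [6 vs 4, 3 vs 5, 4 vs 6] → B does not strictly dominate C (column Y: 3 ≤ 5)
  C vs A: [4 vs 7, 5 vs 2, 6 vs 4] → C does not strictly dominate A (column X: 4 ≤ 7)
  C vs B: [4 vs 6, 5 vs 3, 6 vs 4] → C does not strictly dominate B (column X: 4 ≤ 6)
No single strategy strictly dominates all others → no strictly dominant strategy.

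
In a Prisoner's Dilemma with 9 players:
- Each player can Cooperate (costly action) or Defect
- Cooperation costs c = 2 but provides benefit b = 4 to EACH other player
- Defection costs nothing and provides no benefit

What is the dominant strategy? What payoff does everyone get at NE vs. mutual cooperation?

Dominant: Defect; NE payoff = 0; Coop payoff = 30

Work:
Defect dominates (saves cost c = 2, benefit to others is external)
NE: All defect → everyone gets 0
If all cooperate: each receives (8)×4 - 2 = 30
Social dilemma: 30 > 0 but NE gives 0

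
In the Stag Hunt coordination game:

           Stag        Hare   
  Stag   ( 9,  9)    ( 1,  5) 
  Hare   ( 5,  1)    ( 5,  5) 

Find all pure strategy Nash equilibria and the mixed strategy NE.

Pure NE: (Stag, Stag) and (Hare, Hare); Mixed NE: p = 0.5, q = 0.5

Work:
Check pure NE:
(Stag, Stag): (9, 9) - no unilateral deviation beneficial
(Hare, Hare): (5, 5) - no unilateral deviation beneficial
Mixed NE: P1 plays Stag with p = 0.5, P2 plays Stag with q = 0.5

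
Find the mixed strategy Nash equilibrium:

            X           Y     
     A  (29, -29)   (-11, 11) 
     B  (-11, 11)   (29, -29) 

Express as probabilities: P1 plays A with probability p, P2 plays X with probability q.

p = 0.5, q = 0.5

Work:
Find probabilities that make opponent indifferent:
P2 chooses q to make P1 indifferent between A and B
P1 chooses p to make P2 indifferent between X and Y
Mixed NE: P1 plays (A: 0.5, B: 0.5), P2 plays (X: 0.5, Y: 0.5)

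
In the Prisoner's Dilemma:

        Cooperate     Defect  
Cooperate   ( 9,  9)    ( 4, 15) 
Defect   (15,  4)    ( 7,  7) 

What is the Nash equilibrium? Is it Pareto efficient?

(Defect, Defect) is NE; not Pareto efficient

Work:
Defect dominates Cooperate for both players:
If P2 cooperates: Defect (15) > Cooperate (9)
If P2 defects: Defect (7) > Cooperate (4)
NE: (Defect, Defect) with payoff (7, 7)
But (Cooperate, Cooperate) = (9, 9) Pareto dominates (7, 7)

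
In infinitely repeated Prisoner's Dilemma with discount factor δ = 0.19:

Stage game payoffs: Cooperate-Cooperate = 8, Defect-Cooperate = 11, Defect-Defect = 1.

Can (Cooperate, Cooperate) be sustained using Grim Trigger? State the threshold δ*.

δ* = 0.3; since δ = 0.19 < 0.3, cooperation cannot be sustained

Work:
For Grim Trigger:
Cooperate forever: 8/(1-δ)
Defect then punished: 11 + 1·δ/(1-δ)
Need: 8/(1-δ) ≥ 11 + 1·δ/(1-δ)
Solving: δ ≥ (T-R)/(T-P) = (11-8)/(11-1) = 0.3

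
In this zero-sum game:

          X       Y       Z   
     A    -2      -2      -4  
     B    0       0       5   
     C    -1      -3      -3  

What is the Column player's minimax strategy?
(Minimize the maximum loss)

Column should play X or Y (all achieve the minimum), value = 0

Work:
Column player minimizes Row's maximum payoff:
Column X: max payoff to Row = 0
Column Y: max payoff to Row = 0
Column Z: max payoff to Row = 5
Minimum is 0, achieved by columns X, Y (tied).
Each of X or Y is a minimax strategy.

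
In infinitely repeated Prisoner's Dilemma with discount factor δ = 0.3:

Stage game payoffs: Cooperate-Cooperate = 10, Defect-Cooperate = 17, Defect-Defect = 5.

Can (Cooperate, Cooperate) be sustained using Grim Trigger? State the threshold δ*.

δ* = 0.5833; since δ = 0.3 < 0.5833, cooperation cannot be sustained

Work:
For Grim Trigger:
Cooperate forever: 10/(1-δ)
Defect then punished: 17 + 5·δ/(1-δ)
Need: 10/(1-δ) ≥ 17 + 5·δ/(1-δ)
Solving: δ ≥ (T-R)/(T-P) = (17-10)/(17-5) = 0.5833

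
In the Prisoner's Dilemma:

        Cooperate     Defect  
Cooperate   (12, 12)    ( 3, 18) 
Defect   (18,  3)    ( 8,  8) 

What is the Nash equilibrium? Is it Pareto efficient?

(Defect, Defect) is NE; not Pareto efficient

Work:
Defect dominates Cooperate for both players:
If P2 cooperates: Defect (18) > Cooperate (12)
If P2 defects: Defect (8) > Cooperate (3)
NE: (Defect, Defect) with payoff (8, 8)
But (Cooperate, Cooperate) = (12, 12) Pareto dominates (8, 8)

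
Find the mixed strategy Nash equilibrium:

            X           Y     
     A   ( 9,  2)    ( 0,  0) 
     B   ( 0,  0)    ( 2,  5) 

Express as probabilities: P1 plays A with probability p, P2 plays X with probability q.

p = 0.7143, q = 0.1818

Work:
Find probabilities that make opponent indifferent:
P2 chooses q to make P1 indifferent between A and B
P1 chooses p to make P2 indifferent between X and Y
Mixed NE: P1 plays (A: 0.7143, B: 0.2857), P2 plays (X: 0.1818, Y: 0.8182)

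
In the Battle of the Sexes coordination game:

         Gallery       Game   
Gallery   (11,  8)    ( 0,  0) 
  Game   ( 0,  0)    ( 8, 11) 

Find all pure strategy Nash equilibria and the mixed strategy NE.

Pure NE: (Gallery, Gallery) and (Game, Game); Mixed NE: p = 0.5789, q = 0.4211

Work:
Check pure NE:
(Gallery, Gallery): (11, 8) - no unilateral deviation beneficial
(Game, Game): (8, 11) - no unilateral deviation beneficial
Mixed NE: P1 plays Gallery with p = 0.5789, P2 plays Gallery with q = 0.4211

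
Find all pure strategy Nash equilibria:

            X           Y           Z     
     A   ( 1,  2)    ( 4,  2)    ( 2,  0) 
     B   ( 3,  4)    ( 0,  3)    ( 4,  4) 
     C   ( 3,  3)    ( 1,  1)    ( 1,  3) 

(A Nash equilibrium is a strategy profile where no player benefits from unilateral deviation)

Nash equilibrium: (A, Y), (B, X), (B, Z), (C, X)

Work:
Best responses:
  P1 vs X: payoffs [1, 3, 3] → best response B/C (payoff 3)
  P1 vs Y: payoffs [4, 0, 1] → best response A (payoff 4)
  P1 vs Z: payoffs [2, 4, 1] → best response B (payoff 4)
  P2 vs A: payoffs [2, 2, 0] → best response X/Y (payoff 2)
  P2 vs B: payoffs [4, 3, 4] → best response X/Z (payoff 4)
  P2 vs C: payoffs [3, 1, 3] → best response X/Z (payoff 3)
Mutual best responses: (A,Y), (B,X), (B,Z), (C,X) → Nash equilibria.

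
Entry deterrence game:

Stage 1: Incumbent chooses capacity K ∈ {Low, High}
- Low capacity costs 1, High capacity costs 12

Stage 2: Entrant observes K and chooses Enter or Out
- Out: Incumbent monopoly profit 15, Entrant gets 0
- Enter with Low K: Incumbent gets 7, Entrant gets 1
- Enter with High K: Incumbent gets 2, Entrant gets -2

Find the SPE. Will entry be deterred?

SPE: (Low, Enter|Low, Out|High); Entry not deterred. Incumbent net profit = 6, Entrant gets 1

Work:
After Low K: Entrant enters (1 > 0)
After High K: Entrant stays out (-2 < 0)
Incumbent: Low → 7−1=6, High → 15−12=3
Incumbent chooses Low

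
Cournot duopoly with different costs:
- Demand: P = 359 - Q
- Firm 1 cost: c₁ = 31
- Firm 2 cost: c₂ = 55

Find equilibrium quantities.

q₁* = 117.33, q₂* = 93.33

Work:
Reaction: q₁ = (359 - 31 - q₂)/2
Reaction: q₂ = (359 - 55 - q₁)/2
Solve simultaneously:
q₁* = (359 - 2×31 + 55)/3 = 117.33
q₂* = (359 - 2×55 + 31)/3 = 93.33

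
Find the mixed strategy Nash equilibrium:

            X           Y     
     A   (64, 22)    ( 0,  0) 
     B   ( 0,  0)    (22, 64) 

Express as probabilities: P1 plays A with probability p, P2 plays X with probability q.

p = 0.7442, q = 0.2558

Work:
Find probabilities that make opponent indifferent:
P2 chooses q to make P1 indifferent between A and B
P1 chooses p to make P2 indifferent between X and Y
Mixed NE: P1 plays (A: 0.7442, B: 0.2558), P2 plays (X: 0.2558, Y: 0.7442)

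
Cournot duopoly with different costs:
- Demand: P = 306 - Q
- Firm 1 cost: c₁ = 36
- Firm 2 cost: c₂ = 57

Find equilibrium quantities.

q₁* = 97.0, q₂* = 76.0

Work:
Reaction: q₁ = (306 - 36 - q₂)/2
Reaction: q₂ = (306 - 57 - q₁)/2
Solve simultaneously:
q₁* = (306 - 2×36 + 57)/3 = 97.0
q₂* = (306 - 2×57 + 36)/3 = 76.0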